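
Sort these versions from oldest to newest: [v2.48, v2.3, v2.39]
[v2.3, v2.39, v2.48]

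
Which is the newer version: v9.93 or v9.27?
v9.93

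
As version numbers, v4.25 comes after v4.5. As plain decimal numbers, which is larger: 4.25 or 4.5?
4.5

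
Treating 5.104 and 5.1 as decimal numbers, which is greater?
5.104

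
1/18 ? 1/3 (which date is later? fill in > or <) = >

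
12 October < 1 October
False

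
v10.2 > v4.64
True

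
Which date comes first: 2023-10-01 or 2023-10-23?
2023-10-01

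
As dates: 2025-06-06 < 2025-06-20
True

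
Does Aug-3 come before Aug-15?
Yes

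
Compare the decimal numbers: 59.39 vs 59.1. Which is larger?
59.39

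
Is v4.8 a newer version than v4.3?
Yes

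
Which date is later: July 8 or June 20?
July 8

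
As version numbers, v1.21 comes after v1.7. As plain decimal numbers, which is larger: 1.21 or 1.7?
1.7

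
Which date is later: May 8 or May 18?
May 18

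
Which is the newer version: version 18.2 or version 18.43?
version 18.43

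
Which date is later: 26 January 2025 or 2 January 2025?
26 January 2025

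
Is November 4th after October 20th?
Yes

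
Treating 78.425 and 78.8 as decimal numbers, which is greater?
78.8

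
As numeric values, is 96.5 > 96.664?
False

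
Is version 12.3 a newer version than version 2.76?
Yes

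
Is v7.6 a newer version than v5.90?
Yes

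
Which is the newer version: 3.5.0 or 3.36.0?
3.36.0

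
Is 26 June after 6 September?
No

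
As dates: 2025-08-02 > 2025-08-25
False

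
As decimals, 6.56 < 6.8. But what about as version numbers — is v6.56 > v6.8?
True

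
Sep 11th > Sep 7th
True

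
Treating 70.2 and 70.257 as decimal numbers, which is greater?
70.257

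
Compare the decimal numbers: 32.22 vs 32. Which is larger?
32.22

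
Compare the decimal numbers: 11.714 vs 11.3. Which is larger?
11.714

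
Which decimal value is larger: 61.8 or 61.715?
61.8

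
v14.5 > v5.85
True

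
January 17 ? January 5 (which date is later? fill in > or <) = >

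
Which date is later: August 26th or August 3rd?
August 26th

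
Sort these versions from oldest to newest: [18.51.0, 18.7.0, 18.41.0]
[18.7.0, 18.41.0, 18.51.0]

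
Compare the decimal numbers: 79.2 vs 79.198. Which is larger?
79.2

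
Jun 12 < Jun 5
False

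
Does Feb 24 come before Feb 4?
No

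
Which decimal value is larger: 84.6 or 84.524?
84.6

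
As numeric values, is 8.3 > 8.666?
False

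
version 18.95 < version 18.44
False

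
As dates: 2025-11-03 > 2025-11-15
False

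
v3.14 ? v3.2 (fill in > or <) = >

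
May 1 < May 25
True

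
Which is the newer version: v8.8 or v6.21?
v8.8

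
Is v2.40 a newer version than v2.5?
Yes. Version numbers are compared segment by segment as integers, not as decimals: minor version 40 > 5, so v2.40 > v2.5 (even though the decimal 2.40 < 2.5).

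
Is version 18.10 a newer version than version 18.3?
Yes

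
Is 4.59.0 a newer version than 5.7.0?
No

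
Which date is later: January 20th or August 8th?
August 8th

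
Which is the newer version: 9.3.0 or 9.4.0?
9.4.0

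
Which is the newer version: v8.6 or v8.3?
v8.6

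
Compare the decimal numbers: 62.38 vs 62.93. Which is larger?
62.93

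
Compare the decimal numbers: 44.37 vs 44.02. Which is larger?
44.37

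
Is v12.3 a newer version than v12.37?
No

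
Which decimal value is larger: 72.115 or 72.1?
72.115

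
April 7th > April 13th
False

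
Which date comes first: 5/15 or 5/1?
5/1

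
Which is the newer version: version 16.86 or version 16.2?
version 16.86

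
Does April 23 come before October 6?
Yes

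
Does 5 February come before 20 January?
No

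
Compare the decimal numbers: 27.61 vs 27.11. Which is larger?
27.61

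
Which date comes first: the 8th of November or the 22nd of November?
the 8th of November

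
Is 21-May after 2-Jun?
No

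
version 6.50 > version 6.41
True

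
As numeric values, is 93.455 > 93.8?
False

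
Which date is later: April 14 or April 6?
April 14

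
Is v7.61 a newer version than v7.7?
Yes. Version numbers are compared segment by segment as integers, not as decimals: minor version 61 > 7, so v7.61 > v7.7 (even though the decimal 7.61 < 7.7).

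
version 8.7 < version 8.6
False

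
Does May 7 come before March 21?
No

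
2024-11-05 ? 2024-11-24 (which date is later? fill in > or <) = <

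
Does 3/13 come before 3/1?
No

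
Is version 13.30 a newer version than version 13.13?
Yes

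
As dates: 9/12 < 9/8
False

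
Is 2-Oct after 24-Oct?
No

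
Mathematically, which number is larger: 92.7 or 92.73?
92.73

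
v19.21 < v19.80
True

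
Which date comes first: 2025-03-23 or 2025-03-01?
2025-03-01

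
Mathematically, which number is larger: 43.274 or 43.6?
43.6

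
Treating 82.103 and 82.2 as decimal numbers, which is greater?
82.2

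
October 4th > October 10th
False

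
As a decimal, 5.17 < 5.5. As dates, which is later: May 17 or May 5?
May 17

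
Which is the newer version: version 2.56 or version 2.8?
version 2.56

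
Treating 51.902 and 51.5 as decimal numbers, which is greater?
51.902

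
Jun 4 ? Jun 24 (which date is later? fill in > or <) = <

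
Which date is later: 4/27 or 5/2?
5/2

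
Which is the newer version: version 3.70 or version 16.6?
version 16.6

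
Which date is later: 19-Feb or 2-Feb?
19-Feb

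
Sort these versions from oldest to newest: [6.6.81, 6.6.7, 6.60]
[6.6.7, 6.6.81, 6.60]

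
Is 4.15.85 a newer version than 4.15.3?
Yes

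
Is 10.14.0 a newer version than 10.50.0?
No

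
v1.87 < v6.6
True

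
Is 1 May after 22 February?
Yes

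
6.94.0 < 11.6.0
True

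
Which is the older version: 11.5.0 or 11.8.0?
11.5.0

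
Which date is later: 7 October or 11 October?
11 October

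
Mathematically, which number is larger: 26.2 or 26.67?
26.67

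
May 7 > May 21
False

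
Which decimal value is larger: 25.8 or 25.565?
25.8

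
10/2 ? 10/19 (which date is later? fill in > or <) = <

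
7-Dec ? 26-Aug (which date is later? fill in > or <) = >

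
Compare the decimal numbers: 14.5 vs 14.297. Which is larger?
14.5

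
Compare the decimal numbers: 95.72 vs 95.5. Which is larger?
95.72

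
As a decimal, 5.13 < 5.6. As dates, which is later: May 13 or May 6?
May 13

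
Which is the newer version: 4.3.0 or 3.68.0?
4.3.0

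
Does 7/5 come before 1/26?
No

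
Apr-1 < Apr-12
True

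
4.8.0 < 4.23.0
True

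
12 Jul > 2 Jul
True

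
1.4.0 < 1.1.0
False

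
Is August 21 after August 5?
Yes. Day 21 comes after day 5 in August — this is a date comparison, not a decimal one (the decimal 8.21 would be smaller than 8.5).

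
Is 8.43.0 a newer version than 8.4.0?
Yes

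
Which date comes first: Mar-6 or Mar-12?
Mar-6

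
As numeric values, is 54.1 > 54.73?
False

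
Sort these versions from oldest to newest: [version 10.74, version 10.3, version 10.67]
[version 10.3, version 10.67, version 10.74]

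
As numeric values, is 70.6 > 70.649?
False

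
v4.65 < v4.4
False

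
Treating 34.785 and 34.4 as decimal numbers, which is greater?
34.785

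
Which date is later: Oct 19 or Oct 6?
Oct 19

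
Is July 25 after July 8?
Yes. Day 25 comes after day 8 in July — this is a date comparison, not a decimal one (the decimal 7.25 would be smaller than 7.8).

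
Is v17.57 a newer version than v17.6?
Yes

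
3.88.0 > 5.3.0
False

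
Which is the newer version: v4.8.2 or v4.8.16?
v4.8.16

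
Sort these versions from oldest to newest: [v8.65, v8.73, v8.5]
[v8.5, v8.65, v8.73]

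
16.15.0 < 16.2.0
False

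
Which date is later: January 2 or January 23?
January 23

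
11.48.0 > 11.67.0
False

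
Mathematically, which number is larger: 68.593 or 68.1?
68.593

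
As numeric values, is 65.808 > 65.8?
True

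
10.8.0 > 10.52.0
False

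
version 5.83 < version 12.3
True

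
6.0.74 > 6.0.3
True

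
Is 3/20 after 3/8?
Yes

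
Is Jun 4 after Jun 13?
No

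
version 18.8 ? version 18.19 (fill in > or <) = <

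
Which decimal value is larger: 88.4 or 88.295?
88.4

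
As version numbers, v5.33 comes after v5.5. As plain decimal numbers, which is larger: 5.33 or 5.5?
5.5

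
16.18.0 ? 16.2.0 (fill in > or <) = >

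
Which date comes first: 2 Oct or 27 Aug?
27 Aug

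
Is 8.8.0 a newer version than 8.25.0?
No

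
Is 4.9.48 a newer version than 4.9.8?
Yes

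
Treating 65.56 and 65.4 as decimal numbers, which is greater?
65.56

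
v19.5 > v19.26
False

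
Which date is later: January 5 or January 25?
January 25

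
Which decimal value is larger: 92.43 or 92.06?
92.43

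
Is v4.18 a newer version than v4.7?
Yes. Version numbers are compared segment by segment as integers, not as decimals: minor version 18 > 7, so v4.18 > v4.7 (even though the decimal 4.18 < 4.7).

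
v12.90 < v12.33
False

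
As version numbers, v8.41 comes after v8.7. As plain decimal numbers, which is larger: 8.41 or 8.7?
8.7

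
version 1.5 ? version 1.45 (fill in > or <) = <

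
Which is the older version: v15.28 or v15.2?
v15.2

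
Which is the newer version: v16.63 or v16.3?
v16.63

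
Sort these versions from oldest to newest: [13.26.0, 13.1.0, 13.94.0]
[13.1.0, 13.26.0, 13.94.0]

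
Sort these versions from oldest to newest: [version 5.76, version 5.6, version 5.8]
[version 5.6, version 5.8, version 5.76]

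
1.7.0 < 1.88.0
True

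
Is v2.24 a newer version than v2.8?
Yes. Version numbers are compared segment by segment as integers, not as decimals: minor version 24 > 8, so v2.24 > v2.8 (even though the decimal 2.24 < 2.8).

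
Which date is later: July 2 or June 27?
July 2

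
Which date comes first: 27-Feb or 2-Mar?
27-Feb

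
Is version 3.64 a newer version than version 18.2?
No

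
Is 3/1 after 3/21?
No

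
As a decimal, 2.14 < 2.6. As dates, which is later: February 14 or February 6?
February 14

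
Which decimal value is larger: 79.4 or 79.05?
79.4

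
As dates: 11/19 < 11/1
False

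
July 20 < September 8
True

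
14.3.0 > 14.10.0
False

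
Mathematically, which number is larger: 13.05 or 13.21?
13.21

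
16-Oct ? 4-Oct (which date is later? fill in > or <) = >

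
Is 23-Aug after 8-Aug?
Yes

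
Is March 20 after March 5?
Yes. Day 20 comes after day 5 in March — this is a date comparison, not a decimal one (the decimal 3.20 would be smaller than 3.5).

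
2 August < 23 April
False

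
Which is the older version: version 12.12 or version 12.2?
version 12.2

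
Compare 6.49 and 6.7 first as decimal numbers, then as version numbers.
As decimals: 6.49 < 6.7. As versions: v6.49 > v6.7 (minor version 49 > 7).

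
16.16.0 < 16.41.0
True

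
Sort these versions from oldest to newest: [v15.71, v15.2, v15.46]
[v15.2, v15.46, v15.71]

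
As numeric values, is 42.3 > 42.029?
True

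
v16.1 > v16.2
False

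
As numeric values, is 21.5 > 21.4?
True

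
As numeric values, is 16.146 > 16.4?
False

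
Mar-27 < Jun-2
True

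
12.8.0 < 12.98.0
True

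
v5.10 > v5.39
False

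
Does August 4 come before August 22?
Yes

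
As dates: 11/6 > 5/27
True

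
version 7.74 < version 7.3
False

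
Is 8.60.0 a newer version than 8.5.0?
Yes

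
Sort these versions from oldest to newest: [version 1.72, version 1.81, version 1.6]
[version 1.6, version 1.72, version 1.81]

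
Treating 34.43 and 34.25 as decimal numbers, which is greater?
34.43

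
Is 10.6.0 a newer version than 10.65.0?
No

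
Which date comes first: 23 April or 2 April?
2 April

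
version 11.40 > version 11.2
True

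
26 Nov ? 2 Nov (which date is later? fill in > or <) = >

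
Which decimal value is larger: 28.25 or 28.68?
28.68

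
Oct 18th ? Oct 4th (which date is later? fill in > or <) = >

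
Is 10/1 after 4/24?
Yes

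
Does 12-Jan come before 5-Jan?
No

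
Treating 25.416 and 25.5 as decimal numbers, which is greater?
25.5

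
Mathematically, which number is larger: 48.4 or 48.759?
48.759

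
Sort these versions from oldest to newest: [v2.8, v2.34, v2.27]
[v2.8, v2.27, v2.34]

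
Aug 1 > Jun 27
True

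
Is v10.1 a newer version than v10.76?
No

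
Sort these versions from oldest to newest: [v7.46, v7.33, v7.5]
[v7.5, v7.33, v7.46]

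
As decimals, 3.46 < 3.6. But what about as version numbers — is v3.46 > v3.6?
True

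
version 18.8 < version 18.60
True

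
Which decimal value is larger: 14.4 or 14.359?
14.4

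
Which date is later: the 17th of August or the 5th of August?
the 17th of August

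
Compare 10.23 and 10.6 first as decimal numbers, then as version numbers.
As decimals: 10.23 < 10.6. As versions: v10.23 > v10.6 (minor version 23 > 6).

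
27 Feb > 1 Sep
False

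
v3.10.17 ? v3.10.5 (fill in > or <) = >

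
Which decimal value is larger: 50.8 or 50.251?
50.8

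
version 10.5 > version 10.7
False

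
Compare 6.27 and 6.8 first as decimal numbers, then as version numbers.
As decimals: 6.27 < 6.8. As versions: v6.27 > v6.8 (minor version 27 > 8).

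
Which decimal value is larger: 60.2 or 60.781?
60.781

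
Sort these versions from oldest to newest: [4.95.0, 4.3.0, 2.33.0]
[2.33.0, 4.3.0, 4.95.0]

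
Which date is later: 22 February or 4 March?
4 March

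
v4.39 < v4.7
False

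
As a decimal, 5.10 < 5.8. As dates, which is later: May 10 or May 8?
May 10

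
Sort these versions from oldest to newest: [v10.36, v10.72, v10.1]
[v10.1, v10.36, v10.72]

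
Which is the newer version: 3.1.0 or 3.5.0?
3.5.0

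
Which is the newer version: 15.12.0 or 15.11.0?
15.12.0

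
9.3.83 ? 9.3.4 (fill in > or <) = >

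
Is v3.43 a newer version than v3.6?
Yes. Version numbers are compared segment by segment as integers, not as decimals: minor version 43 > 6, so v3.43 > v3.6 (even though the decimal 3.43 < 3.6).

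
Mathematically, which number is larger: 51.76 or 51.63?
51.76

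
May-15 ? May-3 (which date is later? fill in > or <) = >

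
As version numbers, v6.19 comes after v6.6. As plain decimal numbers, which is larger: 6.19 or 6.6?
6.6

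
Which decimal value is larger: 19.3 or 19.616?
19.616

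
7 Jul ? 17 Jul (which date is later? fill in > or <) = <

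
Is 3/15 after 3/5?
Yes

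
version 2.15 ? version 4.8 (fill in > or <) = <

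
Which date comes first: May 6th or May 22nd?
May 6th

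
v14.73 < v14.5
False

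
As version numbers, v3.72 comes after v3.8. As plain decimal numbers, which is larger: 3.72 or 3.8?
3.8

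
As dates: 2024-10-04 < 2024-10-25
True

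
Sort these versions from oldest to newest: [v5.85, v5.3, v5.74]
[v5.3, v5.74, v5.85]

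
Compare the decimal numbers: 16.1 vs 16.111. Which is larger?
16.111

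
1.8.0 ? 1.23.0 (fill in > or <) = <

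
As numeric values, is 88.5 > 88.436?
True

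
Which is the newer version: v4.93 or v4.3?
v4.93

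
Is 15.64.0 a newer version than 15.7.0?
Yes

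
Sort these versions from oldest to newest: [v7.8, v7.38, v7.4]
[v7.4, v7.8, v7.38]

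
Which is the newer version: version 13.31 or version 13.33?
version 13.33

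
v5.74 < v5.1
False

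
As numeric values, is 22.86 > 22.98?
False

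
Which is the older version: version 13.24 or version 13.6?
version 13.6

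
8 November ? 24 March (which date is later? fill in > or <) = >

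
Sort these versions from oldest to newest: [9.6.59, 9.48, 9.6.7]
[9.6.7, 9.6.59, 9.48]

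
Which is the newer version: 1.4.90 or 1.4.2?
1.4.90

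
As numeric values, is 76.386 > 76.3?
True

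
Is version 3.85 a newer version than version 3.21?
Yes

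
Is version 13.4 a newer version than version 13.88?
No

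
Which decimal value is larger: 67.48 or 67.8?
67.8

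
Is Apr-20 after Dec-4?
No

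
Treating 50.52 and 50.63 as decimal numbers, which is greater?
50.63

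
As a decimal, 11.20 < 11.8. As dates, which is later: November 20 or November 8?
November 20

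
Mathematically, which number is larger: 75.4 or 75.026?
75.4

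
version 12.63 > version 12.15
True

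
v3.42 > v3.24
True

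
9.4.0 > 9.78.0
False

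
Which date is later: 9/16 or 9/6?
9/16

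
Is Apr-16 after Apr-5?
Yes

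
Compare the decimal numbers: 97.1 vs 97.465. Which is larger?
97.465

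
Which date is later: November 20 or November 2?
November 20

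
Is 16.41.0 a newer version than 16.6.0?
Yes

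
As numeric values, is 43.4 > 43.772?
False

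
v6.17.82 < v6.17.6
False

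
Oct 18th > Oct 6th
True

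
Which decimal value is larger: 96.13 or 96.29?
96.29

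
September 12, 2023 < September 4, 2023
False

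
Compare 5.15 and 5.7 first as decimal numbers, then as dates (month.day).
As decimals: 5.15 < 5.7. As dates: 5/15 is later than 5/7 (day 15 > day 7).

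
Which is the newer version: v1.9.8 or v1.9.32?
v1.9.32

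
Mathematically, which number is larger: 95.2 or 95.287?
95.287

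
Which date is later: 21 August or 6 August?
21 August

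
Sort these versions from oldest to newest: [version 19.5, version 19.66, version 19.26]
[version 19.5, version 19.26, version 19.66]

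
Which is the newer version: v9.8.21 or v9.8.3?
v9.8.21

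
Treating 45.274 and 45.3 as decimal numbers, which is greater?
45.3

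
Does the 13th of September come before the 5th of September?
No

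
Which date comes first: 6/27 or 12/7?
6/27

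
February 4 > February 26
False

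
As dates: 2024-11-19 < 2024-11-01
False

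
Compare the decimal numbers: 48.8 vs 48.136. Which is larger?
48.8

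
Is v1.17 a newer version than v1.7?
Yes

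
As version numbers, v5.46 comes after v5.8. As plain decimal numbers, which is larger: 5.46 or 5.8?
5.8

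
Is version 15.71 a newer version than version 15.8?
Yes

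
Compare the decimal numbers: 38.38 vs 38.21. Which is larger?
38.38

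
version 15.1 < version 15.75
True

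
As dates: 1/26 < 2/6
True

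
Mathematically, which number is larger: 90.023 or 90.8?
90.8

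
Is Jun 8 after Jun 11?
No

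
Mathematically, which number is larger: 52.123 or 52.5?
52.5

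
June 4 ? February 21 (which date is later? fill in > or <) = >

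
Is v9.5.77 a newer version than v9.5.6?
Yes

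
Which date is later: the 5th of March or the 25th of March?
the 25th of March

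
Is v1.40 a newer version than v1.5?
Yes. Version numbers are compared segment by segment as integers, not as decimals: minor version 40 > 5, so v1.40 > v1.5 (even though the decimal 1.40 < 1.5).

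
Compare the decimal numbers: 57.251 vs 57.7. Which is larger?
57.7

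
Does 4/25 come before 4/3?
No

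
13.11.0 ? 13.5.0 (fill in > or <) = >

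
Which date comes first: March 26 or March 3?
March 3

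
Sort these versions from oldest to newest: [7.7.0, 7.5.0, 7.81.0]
[7.5.0, 7.7.0, 7.81.0]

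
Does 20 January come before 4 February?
Yes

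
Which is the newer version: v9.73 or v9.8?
v9.73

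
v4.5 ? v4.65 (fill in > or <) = <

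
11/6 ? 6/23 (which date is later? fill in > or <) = >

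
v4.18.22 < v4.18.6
False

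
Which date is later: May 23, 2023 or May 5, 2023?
May 23, 2023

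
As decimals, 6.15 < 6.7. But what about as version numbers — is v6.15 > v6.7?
True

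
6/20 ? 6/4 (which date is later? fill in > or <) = >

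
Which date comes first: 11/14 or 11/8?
11/8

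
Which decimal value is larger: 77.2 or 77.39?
77.39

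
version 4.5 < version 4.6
True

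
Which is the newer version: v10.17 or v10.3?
v10.17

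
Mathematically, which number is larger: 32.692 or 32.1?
32.692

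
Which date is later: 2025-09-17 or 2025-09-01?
2025-09-17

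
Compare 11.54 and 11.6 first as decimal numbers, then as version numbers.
As decimals: 11.54 < 11.6. As versions: v11.54 > v11.6 (minor version 54 > 6).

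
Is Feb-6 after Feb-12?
No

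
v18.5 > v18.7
False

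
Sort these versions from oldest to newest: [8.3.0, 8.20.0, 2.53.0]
[2.53.0, 8.3.0, 8.20.0]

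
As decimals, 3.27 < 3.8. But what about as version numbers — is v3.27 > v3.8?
True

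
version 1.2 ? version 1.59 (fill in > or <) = <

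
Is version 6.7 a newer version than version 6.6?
Yes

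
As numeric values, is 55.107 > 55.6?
False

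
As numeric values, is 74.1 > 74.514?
False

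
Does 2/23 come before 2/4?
No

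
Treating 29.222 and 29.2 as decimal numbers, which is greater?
29.222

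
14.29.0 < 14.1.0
False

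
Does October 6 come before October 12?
Yes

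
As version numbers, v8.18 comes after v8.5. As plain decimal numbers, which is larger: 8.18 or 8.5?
8.5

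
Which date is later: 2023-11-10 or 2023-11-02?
2023-11-10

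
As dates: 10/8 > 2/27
True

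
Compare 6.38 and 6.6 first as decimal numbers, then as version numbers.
As decimals: 6.38 < 6.6. As versions: v6.38 > v6.6 (minor version 38 > 6).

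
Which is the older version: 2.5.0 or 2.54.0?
2.5.0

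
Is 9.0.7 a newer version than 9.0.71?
No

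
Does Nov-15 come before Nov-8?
No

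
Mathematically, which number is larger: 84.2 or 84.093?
84.2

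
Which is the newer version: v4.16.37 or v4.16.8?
v4.16.37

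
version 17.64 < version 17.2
False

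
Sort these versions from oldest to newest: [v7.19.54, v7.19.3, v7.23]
[v7.19.3, v7.19.54, v7.23]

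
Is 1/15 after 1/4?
Yes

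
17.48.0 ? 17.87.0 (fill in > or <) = <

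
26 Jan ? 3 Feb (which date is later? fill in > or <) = <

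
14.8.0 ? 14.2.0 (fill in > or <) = >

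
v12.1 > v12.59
False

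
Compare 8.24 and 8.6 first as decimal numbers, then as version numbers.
As decimals: 8.24 < 8.6. As versions: v8.24 > v8.6 (minor version 24 > 6).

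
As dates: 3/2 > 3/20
False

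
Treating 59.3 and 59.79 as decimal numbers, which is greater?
59.79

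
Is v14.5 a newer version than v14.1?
Yes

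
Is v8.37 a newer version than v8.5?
Yes. Version numbers are compared segment by segment as integers, not as decimals: minor version 37 > 5, so v8.37 > v8.5 (even though the decimal 8.37 < 8.5).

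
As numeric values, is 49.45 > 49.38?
True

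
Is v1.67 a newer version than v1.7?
Yes. Version numbers are compared segment by segment as integers, not as decimals: minor version 67 > 7, so v1.67 > v1.7 (even though the decimal 1.67 < 1.7).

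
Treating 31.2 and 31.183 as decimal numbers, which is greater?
31.2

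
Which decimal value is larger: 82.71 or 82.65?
82.71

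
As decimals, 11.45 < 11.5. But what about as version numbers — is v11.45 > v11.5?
True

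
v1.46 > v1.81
False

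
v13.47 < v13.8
False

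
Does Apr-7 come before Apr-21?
Yes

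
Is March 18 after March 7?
Yes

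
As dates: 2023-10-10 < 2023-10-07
False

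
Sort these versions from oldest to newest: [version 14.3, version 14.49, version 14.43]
[version 14.3, version 14.43, version 14.49]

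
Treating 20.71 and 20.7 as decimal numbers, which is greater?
20.71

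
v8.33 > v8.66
False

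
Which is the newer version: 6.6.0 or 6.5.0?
6.6.0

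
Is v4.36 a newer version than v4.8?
Yes. Version numbers are compared segment by segment as integers, not as decimals: minor version 36 > 8, so v4.36 > v4.8 (even though the decimal 4.36 < 4.8).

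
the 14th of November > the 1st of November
True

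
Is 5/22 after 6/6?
No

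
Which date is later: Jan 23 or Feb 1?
Feb 1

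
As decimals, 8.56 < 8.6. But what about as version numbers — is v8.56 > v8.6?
True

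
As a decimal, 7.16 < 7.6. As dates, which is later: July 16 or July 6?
July 16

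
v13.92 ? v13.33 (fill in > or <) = >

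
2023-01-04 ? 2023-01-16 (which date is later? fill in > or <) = <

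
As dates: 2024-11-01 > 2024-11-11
False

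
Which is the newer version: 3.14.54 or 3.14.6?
3.14.54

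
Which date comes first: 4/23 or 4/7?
4/7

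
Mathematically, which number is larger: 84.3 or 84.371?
84.371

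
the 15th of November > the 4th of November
True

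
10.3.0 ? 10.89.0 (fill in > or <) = <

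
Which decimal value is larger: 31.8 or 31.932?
31.932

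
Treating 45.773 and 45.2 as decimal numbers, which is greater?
45.773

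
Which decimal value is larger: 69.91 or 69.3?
69.91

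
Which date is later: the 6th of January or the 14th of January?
the 14th of January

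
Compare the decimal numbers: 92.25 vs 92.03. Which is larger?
92.25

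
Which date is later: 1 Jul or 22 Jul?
22 Jul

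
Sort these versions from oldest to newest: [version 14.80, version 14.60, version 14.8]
[version 14.8, version 14.60, version 14.80]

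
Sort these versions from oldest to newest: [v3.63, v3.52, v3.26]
[v3.26, v3.52, v3.63]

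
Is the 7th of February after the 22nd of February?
No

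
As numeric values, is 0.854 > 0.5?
True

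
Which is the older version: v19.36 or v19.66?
v19.36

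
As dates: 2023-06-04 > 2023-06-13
False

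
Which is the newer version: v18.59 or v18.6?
v18.59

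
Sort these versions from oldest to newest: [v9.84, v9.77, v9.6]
[v9.6, v9.77, v9.84]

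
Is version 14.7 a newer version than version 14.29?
No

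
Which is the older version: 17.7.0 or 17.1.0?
17.1.0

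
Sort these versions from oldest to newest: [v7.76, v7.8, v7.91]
[v7.8, v7.76, v7.91]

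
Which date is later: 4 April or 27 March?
4 April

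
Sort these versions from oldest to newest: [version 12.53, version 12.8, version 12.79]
[version 12.8, version 12.53, version 12.79]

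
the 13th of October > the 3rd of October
True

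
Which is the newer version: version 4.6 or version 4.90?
version 4.90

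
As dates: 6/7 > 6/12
False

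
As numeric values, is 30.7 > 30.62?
True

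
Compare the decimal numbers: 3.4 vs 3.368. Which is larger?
3.4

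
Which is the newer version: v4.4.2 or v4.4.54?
v4.4.54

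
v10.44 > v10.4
True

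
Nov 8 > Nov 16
False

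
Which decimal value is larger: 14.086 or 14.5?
14.5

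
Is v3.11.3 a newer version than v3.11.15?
No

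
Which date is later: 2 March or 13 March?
13 March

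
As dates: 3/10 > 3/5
True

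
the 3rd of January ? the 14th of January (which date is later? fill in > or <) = <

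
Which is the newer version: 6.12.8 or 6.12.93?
6.12.93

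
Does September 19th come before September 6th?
No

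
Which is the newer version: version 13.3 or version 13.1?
version 13.3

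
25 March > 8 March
True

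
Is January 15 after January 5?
Yes. Day 15 comes after day 5 in January — this is a date comparison, not a decimal one (the decimal 1.15 would be smaller than 1.5).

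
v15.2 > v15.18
False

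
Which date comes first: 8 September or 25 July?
25 July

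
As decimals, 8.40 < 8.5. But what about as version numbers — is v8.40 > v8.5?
True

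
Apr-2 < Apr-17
True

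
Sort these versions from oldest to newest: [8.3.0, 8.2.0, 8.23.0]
[8.2.0, 8.3.0, 8.23.0]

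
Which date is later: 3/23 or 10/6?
10/6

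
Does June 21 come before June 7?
No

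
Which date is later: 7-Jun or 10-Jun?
10-Jun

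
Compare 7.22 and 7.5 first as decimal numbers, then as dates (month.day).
As decimals: 7.22 < 7.5. As dates: 7/22 is later than 7/5 (day 22 > day 5).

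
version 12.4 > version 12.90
False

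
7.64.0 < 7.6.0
False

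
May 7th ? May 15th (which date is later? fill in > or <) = <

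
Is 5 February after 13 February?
No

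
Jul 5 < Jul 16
True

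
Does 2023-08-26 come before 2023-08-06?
No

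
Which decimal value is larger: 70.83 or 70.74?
70.83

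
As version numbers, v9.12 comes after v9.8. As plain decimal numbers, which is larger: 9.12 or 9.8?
9.8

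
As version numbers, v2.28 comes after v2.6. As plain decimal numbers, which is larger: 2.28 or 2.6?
2.6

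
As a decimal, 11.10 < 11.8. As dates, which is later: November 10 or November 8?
November 10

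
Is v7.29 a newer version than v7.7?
Yes. Version numbers are compared segment by segment as integers, not as decimals: minor version 29 > 7, so v7.29 > v7.7 (even though the decimal 7.29 < 7.7).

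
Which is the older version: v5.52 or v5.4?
v5.4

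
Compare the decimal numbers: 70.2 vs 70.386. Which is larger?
70.386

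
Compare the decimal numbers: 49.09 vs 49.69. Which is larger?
49.69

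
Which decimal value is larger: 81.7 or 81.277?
81.7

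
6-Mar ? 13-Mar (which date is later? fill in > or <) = <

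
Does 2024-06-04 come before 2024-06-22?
Yes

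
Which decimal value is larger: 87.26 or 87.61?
87.61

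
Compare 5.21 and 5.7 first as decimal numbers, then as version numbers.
As decimals: 5.21 < 5.7. As versions: v5.21 > v5.7 (minor version 21 > 7).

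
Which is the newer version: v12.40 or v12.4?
v12.40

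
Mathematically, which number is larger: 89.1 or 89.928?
89.928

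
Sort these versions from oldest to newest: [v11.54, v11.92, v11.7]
[v11.7, v11.54, v11.92]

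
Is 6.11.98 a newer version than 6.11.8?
Yes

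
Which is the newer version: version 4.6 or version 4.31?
version 4.31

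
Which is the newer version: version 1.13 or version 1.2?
version 1.13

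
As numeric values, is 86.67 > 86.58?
True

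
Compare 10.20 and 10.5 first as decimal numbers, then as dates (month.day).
As decimals: 10.20 < 10.5. As dates: 10/20 is later than 10/5 (day 20 > day 5).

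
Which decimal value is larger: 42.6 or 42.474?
42.6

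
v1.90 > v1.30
True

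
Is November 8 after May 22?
Yes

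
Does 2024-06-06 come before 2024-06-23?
Yes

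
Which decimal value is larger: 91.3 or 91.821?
91.821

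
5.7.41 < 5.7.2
False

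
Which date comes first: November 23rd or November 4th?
November 4th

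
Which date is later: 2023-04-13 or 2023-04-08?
2023-04-13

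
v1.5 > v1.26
False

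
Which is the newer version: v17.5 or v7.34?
v17.5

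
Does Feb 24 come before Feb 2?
No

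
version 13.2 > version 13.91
False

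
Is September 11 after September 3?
Yes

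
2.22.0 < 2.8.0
False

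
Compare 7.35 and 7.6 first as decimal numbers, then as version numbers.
As decimals: 7.35 < 7.6. As versions: v7.35 > v7.6 (minor version 35 > 6).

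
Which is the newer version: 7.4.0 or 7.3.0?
7.4.0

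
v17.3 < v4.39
False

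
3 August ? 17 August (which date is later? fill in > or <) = <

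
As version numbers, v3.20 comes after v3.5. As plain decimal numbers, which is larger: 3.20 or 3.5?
3.5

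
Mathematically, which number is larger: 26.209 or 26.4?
26.4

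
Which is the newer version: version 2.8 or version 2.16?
version 2.16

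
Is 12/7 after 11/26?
Yes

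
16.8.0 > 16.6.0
True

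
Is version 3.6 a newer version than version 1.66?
Yes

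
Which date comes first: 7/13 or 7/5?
7/5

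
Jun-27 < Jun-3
False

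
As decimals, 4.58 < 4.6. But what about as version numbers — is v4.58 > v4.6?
True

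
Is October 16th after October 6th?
Yes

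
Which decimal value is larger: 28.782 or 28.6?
28.782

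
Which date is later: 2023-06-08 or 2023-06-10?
2023-06-10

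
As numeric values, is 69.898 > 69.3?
True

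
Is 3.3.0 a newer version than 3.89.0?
No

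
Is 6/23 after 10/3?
No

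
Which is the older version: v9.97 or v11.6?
v9.97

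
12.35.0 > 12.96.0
False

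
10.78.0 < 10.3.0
False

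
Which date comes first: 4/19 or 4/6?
4/6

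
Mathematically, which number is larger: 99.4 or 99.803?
99.803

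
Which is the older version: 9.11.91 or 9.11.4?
9.11.4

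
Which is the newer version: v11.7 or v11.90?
v11.90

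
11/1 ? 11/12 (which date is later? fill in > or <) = <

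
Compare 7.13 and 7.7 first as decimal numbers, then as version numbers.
As decimals: 7.13 < 7.7. As versions: v7.13 > v7.7 (minor version 13 > 7).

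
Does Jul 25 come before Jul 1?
No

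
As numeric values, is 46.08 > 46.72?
False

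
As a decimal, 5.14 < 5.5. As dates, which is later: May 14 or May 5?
May 14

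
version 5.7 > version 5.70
False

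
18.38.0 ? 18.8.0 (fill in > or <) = >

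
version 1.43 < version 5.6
True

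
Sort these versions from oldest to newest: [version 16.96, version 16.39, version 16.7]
[version 16.7, version 16.39, version 16.96]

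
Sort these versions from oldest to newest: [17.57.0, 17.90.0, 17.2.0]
[17.2.0, 17.57.0, 17.90.0]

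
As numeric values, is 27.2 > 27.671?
False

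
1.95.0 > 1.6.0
True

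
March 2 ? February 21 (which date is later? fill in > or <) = >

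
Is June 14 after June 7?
Yes. Day 14 comes after day 7 in June — this is a date comparison, not a decimal one (the decimal 6.14 would be smaller than 6.7).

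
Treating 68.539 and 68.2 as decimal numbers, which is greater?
68.539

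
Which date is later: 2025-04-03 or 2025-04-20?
2025-04-20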